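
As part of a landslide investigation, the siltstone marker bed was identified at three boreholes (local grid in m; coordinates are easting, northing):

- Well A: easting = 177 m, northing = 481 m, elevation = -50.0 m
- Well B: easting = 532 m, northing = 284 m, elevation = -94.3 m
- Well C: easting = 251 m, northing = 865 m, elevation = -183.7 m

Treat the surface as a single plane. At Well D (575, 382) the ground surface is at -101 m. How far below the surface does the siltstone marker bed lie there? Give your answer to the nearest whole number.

Let the plane be z = a·easting + b·northing + c.
Well B−Well A: 355a − 197b = −44.3;  Well C−Well A: 74a + 384b = −133.7.
Solving gives a = −0.28728, b = −0.29282.
Then c = -50 − a·177 − b·481 = 141.69.
At (575, 382): z_contact = −165.2 − 111.9 + 141.69 = -135.3 m.
Depth below ground = -101 − (-135.3) = 34 m.

34 m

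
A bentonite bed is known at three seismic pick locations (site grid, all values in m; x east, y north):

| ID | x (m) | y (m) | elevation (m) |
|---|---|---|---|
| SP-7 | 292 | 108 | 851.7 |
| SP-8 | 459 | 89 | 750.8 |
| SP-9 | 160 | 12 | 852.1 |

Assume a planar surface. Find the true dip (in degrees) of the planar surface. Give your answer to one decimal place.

Let the plane be z = a·x + b·y + c.
SP-8−SP-7: 167a − 19b = −100.9;  SP-9−SP-7: −132a − 96b = 0.4.
Solving gives a = −0.52287, b = 0.71478.
Gradient magnitude |∇z| = √(a² + b²) = √(0.27339 + 0.51091) = 0.88561.
True dip = arctan(0.88561) = 41.5°, dipping toward SE (azimuth ≈ 144°).

41.5°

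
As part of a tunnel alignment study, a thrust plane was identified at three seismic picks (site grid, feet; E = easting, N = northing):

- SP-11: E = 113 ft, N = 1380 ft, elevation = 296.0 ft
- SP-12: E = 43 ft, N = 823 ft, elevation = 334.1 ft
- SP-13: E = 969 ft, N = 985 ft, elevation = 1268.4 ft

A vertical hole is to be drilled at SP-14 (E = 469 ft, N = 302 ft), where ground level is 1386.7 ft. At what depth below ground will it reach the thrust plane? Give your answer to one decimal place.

503.9 ft

Let the plane be z = a·E + b·N + c.
SP-12−SP-11: −70a − 557b = 38.1;  SP-13−SP-11: 856a − 395b = 972.4.
Solving gives a = 1.043881, b = −0.199590.
Then c = 296 − a·113 − b·1380 = 453.48.
At (469, 302): z_contact = 489.58 − 60.28 + 453.48 = 882.78 ft.
Depth below ground = 1386.7 − 882.78 = 503.9 ft.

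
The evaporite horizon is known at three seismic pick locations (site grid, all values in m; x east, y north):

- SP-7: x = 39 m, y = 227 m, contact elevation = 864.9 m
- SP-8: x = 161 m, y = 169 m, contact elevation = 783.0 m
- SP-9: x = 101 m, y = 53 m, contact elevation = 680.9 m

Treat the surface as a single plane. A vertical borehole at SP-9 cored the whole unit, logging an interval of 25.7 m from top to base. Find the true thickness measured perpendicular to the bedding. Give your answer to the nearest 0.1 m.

18.1 m

Let the plane be z = a·x + b·y + c.
SP-8−SP-7: 122a − 58b = −81.9;  SP-9−SP-7: 62a − 174b = −184.
Solving gives a = −0.20296, b = 0.98515.
|∇z| = √(a²+b²) = 1.00584, so dip δ = arctan(1.00584) = 45.17°.
True thickness = vertical thickness × cos δ = 25.7 × cos 45.17° = 18.1 m.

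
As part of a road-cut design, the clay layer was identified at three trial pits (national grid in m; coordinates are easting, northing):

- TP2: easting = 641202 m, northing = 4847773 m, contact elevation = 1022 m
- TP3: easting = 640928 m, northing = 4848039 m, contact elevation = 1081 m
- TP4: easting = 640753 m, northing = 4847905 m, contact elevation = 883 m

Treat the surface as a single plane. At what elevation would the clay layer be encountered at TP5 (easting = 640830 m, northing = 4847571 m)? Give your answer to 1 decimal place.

Two edge vectors: TP2→TP3 = (-274, 266, 59), TP2→TP4 = (-449, 132, -139).
Normal n = (TP2→TP3) × (TP2→TP4) = (-44762, -64577, 83266).
So ∂z/∂easting = −n_x/n_z = 0.537578363 and ∂z/∂northing = −n_y/n_z = 0.775550645.
Intercept c from TP2: 1022 − 344696.32 − 3759693.48 = −4103367.80.
At (640830, 4847571): z = 344496.3 + 3759536.8 − 4103367.80 = 665.4 m.

665.4 m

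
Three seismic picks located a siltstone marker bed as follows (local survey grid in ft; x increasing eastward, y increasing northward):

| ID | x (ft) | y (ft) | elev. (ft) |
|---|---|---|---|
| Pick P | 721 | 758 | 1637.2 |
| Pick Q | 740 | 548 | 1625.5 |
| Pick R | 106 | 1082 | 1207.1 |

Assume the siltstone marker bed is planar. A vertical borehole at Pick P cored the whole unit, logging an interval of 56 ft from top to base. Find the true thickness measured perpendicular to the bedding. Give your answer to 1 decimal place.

Two edge vectors: Pick P→Pick Q = (19, -210, -11.7), Pick P→Pick R = (-615, 324, -430.1).
Normal n = (Pick P→Pick Q) × (Pick P→Pick R) = (94111.8, 15367.4, -122994).
So ∂z/∂x = −n_x/n_z = 0.76517 and ∂z/∂y = −n_y/n_z = 0.12494.
|∇z| = √(a²+b²) = 0.77531, so dip δ = arctan(0.77531) = 37.79°.
True thickness = vertical thickness × cos δ = 56 × cos 37.79° = 44.3 ft.

44.3 ft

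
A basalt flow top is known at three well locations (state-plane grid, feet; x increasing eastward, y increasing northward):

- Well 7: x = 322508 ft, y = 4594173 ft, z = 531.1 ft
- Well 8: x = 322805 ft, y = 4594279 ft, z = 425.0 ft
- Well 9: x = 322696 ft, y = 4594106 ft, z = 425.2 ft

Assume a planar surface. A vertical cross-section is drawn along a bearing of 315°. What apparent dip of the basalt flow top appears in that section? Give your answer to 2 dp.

27.91°

Let the plane be z = a·x + b·y + c.
Well 8−Well 7: 297a + 106b = −106.1;  Well 9−Well 7: 188a − 67b = −105.9.
Solving gives a = −0.46034, b = 0.28889.
Unit vector along 315° is (sin 315°, cos 315°) = (-0.7071, 0.7071).
Slope in that direction = a·(-0.7071) + b·(0.7071) = 0.52979.
Apparent dip = arctan|0.52979| = 27.91° (true dip is 28.5°, so apparent ≤ true as expected).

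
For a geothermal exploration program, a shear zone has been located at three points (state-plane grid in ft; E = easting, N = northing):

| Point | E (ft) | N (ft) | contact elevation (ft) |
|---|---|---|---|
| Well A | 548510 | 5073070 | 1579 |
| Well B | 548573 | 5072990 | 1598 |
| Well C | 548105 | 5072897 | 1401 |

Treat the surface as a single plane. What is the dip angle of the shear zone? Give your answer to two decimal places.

Two edge vectors: Well A→Well B = (63, -80, 19), Well A→Well C = (-405, -173, -178).
Normal n = (Well A→Well B) × (Well A→Well C) = (17527, 3519, -43299).
So ∂z/∂E = −n_x/n_z = 0.40479 and ∂z/∂N = −n_y/n_z = 0.08127.
Gradient magnitude |∇z| = √(a² + b²) = √(0.16385 + 0.00661) = 0.41287.
True dip = arctan(0.41287) = 22.43°, dipping toward WSW (azimuth ≈ 259°).

22.43°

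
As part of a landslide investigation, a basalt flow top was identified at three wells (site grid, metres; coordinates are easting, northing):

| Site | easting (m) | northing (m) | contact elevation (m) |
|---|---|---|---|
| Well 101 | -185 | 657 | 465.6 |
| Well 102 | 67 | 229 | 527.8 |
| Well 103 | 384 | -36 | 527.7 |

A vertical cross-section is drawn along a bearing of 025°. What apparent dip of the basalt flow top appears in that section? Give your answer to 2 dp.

Let the plane be z = a·easting + b·northing + c.
Well 102−Well 101: 252a − 428b = 62.2;  Well 103−Well 101: 569a − 693b = 62.1.
Solving gives a = −0.23987, b = −0.28656.
Unit vector along 025° is (sin 25°, cos 25°) = (0.4226, 0.9063).
Slope in that direction = a·(0.4226) + b·(0.9063) = −0.36108.
Apparent dip = arctan|0.36108| = 19.85° (true dip is 20.5°, so apparent ≤ true as expected).

19.85°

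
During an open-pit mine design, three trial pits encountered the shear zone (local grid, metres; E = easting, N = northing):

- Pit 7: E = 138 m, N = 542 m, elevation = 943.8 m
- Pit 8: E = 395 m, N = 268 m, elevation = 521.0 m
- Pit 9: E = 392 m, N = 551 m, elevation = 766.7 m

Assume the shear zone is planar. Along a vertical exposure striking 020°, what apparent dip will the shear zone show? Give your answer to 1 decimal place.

29.2°

Two edge vectors: Pit 7→Pit 8 = (257, -274, -422.8), Pit 7→Pit 9 = (254, 9, -177.1).
Normal n = (Pit 7→Pit 8) × (Pit 7→Pit 9) = (52330.6, -61876.5, 71909).
So ∂z/∂E = −n_x/n_z = −0.72773 and ∂z/∂N = −n_y/n_z = 0.86048.
Unit vector along 020° is (sin 20°, cos 20°) = (0.3420, 0.9397).
Slope in that direction = a·(0.3420) + b·(0.9397) = 0.55969.
Apparent dip = arctan|0.55969| = 29.2° (true dip is 48.4°, so apparent ≤ true as expected).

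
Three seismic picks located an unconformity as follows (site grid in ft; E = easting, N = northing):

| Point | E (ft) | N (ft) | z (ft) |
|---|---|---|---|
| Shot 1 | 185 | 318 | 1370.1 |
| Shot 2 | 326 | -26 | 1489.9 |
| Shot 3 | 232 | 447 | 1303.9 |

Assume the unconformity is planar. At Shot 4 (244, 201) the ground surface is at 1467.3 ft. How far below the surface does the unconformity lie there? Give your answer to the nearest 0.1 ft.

Two edge vectors: Shot 1→Shot 2 = (141, -344, 119.8), Shot 1→Shot 3 = (47, 129, -66.2).
Normal n = (Shot 1→Shot 2) × (Shot 1→Shot 3) = (7318.6, 14964.8, 34357).
So ∂z/∂E = −n_x/n_z = −0.21302 and ∂z/∂N = −n_y/n_z = −0.43557.
Intercept c from Shot 1: 1370.1 + 39.41 + 138.51 = 1548.02.
At (244, 201): z_contact = −51.98 − 87.55 + 1548.02 = 1408.49 ft.
Depth below ground = 1467.3 − 1408.49 = 58.8 ft.

58.8 ft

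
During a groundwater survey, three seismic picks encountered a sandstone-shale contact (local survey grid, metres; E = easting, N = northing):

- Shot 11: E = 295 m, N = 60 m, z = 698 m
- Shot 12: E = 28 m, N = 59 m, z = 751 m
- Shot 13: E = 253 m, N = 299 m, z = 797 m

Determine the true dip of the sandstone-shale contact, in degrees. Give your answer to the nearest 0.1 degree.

23.2°

Let the plane be z = a·E + b·N + c.
Shot 12−Shot 11: −267a − 1b = 53;  Shot 13−Shot 11: −42a + 239b = 99.
Solving gives a = −0.19992, b = 0.37909.
Gradient magnitude |∇z| = √(a² + b²) = √(0.03997 + 0.14371) = 0.42858.
True dip = arctan(0.42858) = 23.2°, dipping toward SSE (azimuth ≈ 152°).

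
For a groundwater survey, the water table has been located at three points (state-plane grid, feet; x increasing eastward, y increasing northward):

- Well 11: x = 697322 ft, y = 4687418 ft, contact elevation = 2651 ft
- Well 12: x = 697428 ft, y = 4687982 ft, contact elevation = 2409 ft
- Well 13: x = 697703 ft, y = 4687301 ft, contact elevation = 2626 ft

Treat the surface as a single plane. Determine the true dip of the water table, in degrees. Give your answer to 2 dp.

Two edge vectors: Well 11→Well 12 = (106, 564, -242), Well 11→Well 13 = (381, -117, -25).
Normal n = (Well 11→Well 12) × (Well 11→Well 13) = (-42414, -89552, -227286).
So ∂z/∂x = −n_x/n_z = −0.18661 and ∂z/∂y = −n_y/n_z = −0.39401.
Gradient magnitude |∇z| = √(a² + b²) = √(0.03482 + 0.15524) = 0.43596.
True dip = arctan(0.43596) = 23.56°, dipping toward NNE (azimuth ≈ 025°).

23.56°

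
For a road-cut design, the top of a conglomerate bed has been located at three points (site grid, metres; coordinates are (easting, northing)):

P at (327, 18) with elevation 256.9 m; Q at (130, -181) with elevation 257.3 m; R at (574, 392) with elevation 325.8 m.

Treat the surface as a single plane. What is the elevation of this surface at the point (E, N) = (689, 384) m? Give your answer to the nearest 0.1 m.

Two edge vectors: P→Q = (-197, -199, 0.4), P→R = (247, 374, 68.9).
Normal n = (P→Q) × (P→R) = (-13860.7, 13672.1, -24525).
So ∂z/∂E = −n_x/n_z = −0.56517 and ∂z/∂N = −n_y/n_z = 0.55748.
Intercept c from P: 256.9 + 184.81 − 10.03 = 431.67.
At (689, 384): z = −389.4 + 214.1 + 431.67 = 256.3 m.

256.3 m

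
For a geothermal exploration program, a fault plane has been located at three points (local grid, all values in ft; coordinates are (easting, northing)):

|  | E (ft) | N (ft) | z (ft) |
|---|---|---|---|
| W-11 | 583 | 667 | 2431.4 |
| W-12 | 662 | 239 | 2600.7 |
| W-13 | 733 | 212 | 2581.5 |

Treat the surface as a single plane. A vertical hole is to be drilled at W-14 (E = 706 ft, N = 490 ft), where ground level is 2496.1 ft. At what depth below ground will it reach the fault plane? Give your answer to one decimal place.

Let the plane be z = a·E + b·N + c.
W-12−W-11: 79a − 428b = 169.3;  W-13−W-11: 150a − 455b = 150.1.
Solving gives a = −0.45262, b = −0.47910.
Then c = 2431.4 − a·583 − b·667 = 3014.84.
At (706, 490): z_contact = −319.55 − 234.76 + 3014.84 = 2460.53 ft.
Depth below ground = 2496.1 − 2460.53 = 35.6 ft.

35.6 ft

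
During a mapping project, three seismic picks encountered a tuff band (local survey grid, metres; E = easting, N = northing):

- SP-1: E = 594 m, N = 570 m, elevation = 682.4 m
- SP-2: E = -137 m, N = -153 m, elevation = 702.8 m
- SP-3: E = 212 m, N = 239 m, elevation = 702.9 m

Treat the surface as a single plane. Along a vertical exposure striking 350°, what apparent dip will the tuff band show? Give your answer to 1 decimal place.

13.9°

Two edge vectors: SP-1→SP-2 = (-731, -723, 20.4), SP-1→SP-3 = (-382, -331, 20.5).
Normal n = (SP-1→SP-2) × (SP-1→SP-3) = (-8069.1, 7192.7, -34225).
So ∂z/∂E = −n_x/n_z = −0.23577 and ∂z/∂N = −n_y/n_z = 0.21016.
Unit vector along 350° is (sin 350°, cos 350°) = (-0.1736, 0.9848).
Slope in that direction = a·(-0.1736) + b·(0.9848) = 0.24791.
Apparent dip = arctan|0.24791| = 13.9° (true dip is 17.5°, so apparent ≤ true as expected).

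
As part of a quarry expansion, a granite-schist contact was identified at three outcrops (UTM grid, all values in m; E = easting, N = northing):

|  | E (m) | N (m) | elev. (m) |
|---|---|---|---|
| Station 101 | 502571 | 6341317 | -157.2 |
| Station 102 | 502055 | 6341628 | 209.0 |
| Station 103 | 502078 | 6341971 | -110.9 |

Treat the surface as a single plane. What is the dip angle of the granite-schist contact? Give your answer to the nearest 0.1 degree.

56.1°

Let the plane be z = a·E + b·N + c.
Station 102−Station 101: −516a + 311b = 366.2;  Station 103−Station 101: −493a + 654b = 46.3.
Solving gives a = −1.22241, b = −0.85068.
Gradient magnitude |∇z| = √(a² + b²) = √(1.49428 + 0.72366) = 1.48928.
True dip = arctan(1.48928) = 56.1°, dipping toward NE (azimuth ≈ 055°).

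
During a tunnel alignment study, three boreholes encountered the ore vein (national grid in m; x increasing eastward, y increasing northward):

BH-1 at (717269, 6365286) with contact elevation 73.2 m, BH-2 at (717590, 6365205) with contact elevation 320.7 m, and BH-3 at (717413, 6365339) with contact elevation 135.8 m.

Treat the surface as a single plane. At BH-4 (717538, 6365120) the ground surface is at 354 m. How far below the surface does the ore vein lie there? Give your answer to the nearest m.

Two edge vectors: BH-1→BH-2 = (321, -81, 247.5), BH-1→BH-3 = (144, 53, 62.6).
Normal n = (BH-1→BH-2) × (BH-1→BH-3) = (-18188.1, 15545.4, 28677).
So ∂z/∂x = −n_x/n_z = 0.63423998 and ∂z/∂y = −n_y/n_z = −0.54208599.
Intercept c from BH-1: 73.2 − 454920.68 + 3450532.38 = 2995684.90.
At (717538, 6365120): z_contact = 455091.3 − 3450442.4 + 2995684.90 = 333.8 m.
Depth below ground = 354 − 333.8 = 20 m.

20 m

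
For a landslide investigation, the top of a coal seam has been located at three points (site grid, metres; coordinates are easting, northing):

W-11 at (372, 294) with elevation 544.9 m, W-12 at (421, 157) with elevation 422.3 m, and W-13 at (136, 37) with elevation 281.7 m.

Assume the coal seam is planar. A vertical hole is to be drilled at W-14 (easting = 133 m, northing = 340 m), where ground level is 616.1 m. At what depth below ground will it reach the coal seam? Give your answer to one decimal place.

Two edge vectors: W-11→W-12 = (49, -137, -122.6), W-11→W-13 = (-236, -257, -263.2).
Normal n = (W-11→W-12) × (W-11→W-13) = (4550.2, 41830.4, -44925).
So ∂z/∂easting = −n_x/n_z = 0.10128 and ∂z/∂northing = −n_y/n_z = 0.93112.
Intercept c from W-11: 544.9 − 37.68 − 273.75 = 233.47.
At (133, 340): z_contact = 13.47 + 316.58 + 233.47 = 563.52 m.
Depth below ground = 616.1 − 563.52 = 52.6 m.

52.6 m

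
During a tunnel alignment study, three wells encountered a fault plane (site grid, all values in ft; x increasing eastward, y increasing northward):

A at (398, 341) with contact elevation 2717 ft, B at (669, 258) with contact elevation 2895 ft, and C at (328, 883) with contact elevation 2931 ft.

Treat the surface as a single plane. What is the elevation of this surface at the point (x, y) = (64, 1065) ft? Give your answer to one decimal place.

2808.1 ft

Two edge vectors: A→B = (271, -83, 178), A→C = (-70, 542, 214).
Normal n = (A→B) × (A→C) = (-114238, -70454, 141072).
So ∂z/∂x = −n_x/n_z = 0.809785 and ∂z/∂y = −n_y/n_z = 0.499419.
Intercept c from A: 2717 − 322.29 − 170.30 = 2224.40.
At (64, 1065): z = 51.8 + 531.9 + 2224.40 = 2808.1 ft.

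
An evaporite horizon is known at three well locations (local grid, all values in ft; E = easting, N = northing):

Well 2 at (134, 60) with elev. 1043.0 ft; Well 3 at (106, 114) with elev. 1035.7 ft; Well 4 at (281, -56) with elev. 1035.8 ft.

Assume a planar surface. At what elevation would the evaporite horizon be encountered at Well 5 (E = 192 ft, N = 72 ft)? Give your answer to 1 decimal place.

Two edge vectors: Well 2→Well 3 = (-28, 54, -7.3), Well 2→Well 4 = (147, -116, -7.2).
Normal n = (Well 2→Well 3) × (Well 2→Well 4) = (-1235.6, -1274.7, -4690).
So ∂z/∂E = −n_x/n_z = −0.26345 and ∂z/∂N = −n_y/n_z = −0.27179.
Intercept c from Well 2: 1043 + 35.30 + 16.31 = 1094.61.
At (192, 72): z = −50.6 − 19.6 + 1094.61 = 1024.5 ft.

1024.5 ft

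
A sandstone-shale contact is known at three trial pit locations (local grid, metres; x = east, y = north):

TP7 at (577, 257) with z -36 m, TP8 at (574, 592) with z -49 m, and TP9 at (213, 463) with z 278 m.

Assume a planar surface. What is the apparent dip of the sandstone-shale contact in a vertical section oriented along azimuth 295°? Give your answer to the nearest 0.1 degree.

Let the plane be z = a·x + b·y + c.
TP8−TP7: −3a + 335b = −13;  TP9−TP7: −364a + 206b = 314.
Solving gives a = −0.88911, b = −0.04677.
Unit vector along 295° is (sin 295°, cos 295°) = (-0.9063, 0.4226).
Slope in that direction = a·(-0.9063) + b·(0.4226) = 0.78604.
Apparent dip = arctan|0.78604| = 38.2° (true dip is 41.7°, so apparent ≤ true as expected).

38.2°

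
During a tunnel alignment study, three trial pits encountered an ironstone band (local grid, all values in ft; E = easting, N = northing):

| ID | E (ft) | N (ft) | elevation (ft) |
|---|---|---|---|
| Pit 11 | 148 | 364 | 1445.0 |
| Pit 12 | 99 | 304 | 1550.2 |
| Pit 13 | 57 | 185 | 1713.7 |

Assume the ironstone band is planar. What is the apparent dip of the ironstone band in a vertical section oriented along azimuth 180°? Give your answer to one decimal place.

Let the plane be z = a·E + b·N + c.
Pit 12−Pit 11: −49a − 60b = 105.2;  Pit 13−Pit 11: −91a − 179b = 268.7.
Solving gives a = −0.81812, b = −1.08520.
Unit vector along 180° is (sin 180°, cos 180°) = (0.0000, -1.0000).
Slope in that direction = a·(0.0000) + b·(-1.0000) = 1.08520.
Apparent dip = arctan|1.08520| = 47.3° (true dip is 53.7°, so apparent ≤ true as expected).

47.3°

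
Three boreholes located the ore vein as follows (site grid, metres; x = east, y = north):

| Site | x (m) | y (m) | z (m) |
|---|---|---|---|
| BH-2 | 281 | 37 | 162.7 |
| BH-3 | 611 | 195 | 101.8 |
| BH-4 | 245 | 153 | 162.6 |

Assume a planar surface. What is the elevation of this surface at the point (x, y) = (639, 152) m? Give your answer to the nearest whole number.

99 m

Two edge vectors: BH-2→BH-3 = (330, 158, -60.9), BH-2→BH-4 = (-36, 116, -0.1).
Normal n = (BH-2→BH-3) × (BH-2→BH-4) = (7048.6, 2225.4, 43968).
So ∂z/∂x = −n_x/n_z = −0.16031 and ∂z/∂y = −n_y/n_z = −0.05061.
Intercept c from BH-2: 162.7 + 45.05 + 1.87 = 209.62.
At (639, 152): z = −102.4 − 7.7 + 209.62 = 99.5 m.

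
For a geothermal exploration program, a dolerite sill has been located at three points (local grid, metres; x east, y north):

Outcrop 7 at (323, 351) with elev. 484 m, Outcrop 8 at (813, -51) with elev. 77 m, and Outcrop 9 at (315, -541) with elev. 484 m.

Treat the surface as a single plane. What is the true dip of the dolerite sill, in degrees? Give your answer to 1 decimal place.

Two edge vectors: Outcrop 7→Outcrop 8 = (490, -402, -407), Outcrop 7→Outcrop 9 = (-8, -892, 0).
Normal n = (Outcrop 7→Outcrop 8) × (Outcrop 7→Outcrop 9) = (-363044, 3256, -440296).
So ∂z/∂x = −n_x/n_z = −0.82455 and ∂z/∂y = −n_y/n_z = 0.00740.
Gradient magnitude |∇z| = √(a² + b²) = √(0.67987 + 0.00005) = 0.82458.
True dip = arctan(0.82458) = 39.5°, dipping toward E (azimuth ≈ 091°).

39.5°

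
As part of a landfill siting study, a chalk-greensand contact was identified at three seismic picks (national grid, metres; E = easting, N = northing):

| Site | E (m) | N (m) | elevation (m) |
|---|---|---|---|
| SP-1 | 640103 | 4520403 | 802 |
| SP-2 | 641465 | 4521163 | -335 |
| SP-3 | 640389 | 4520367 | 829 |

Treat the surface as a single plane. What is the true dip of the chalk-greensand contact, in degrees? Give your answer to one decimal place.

Let the plane be z = a·E + b·N + c.
SP-2−SP-1: 1362a + 760b = −1137;  SP-3−SP-1: 286a − 36b = 27.
Solving gives a = −0.07662, b = −1.35873.
Gradient magnitude |∇z| = √(a² + b²) = √(0.00587 + 1.84616) = 1.36089.
True dip = arctan(1.36089) = 53.7°, dipping toward N (azimuth ≈ 003°).

53.7°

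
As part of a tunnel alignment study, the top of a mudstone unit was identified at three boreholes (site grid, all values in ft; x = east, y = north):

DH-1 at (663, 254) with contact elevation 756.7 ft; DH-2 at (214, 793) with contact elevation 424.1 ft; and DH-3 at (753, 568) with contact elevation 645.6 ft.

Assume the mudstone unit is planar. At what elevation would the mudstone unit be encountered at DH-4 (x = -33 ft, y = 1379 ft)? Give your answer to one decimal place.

Two edge vectors: DH-1→DH-2 = (-449, 539, -332.6), DH-1→DH-3 = (90, 314, -111.1).
Normal n = (DH-1→DH-2) × (DH-1→DH-3) = (44553.5, -79817.9, -189496).
So ∂z/∂x = −n_x/n_z = 0.235116 and ∂z/∂y = −n_y/n_z = −0.421212.
Intercept c from DH-1: 756.7 − 155.88 + 106.99 = 707.81.
At (-33, 1379): z = −7.8 − 580.9 + 707.81 = 119.2 ft.

119.2 ft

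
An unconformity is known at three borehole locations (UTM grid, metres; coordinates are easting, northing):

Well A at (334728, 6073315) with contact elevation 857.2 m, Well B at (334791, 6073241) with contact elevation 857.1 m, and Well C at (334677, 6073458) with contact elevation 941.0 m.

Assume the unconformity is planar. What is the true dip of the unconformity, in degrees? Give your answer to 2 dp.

Let the plane be z = a·easting + b·northing + c.
Well B−Well A: 63a − 74b = −0.1;  Well C−Well A: −51a + 143b = 83.8.
Solving gives a = 1.18183, b = 1.00751.
Gradient magnitude |∇z| = √(a² + b²) = √(1.39673 + 1.01507) = 1.55300.
True dip = arctan(1.55300) = 57.22°, dipping toward SW (azimuth ≈ 230°).

57.22°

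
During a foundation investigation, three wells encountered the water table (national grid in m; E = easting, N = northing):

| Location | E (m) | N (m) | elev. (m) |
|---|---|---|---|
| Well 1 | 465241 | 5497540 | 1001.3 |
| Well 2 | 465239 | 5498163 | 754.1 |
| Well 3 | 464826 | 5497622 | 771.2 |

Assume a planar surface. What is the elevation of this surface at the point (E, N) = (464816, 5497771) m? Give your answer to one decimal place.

Two edge vectors: Well 1→Well 2 = (-2, 623, -247.2), Well 1→Well 3 = (-415, 82, -230.1).
Normal n = (Well 1→Well 2) × (Well 1→Well 3) = (-123081.9, 102127.8, 258381).
So ∂z/∂E = −n_x/n_z = 0.476358169 and ∂z/∂N = −n_y/n_z = −0.395260487.
Intercept c from Well 1: 1001.3 − 221621.35 + 2172960.34 = 1952340.29.
At (464816, 5497771): z = 221418.9 − 2173051.6 + 1952340.29 = 707.5 m.

707.5 m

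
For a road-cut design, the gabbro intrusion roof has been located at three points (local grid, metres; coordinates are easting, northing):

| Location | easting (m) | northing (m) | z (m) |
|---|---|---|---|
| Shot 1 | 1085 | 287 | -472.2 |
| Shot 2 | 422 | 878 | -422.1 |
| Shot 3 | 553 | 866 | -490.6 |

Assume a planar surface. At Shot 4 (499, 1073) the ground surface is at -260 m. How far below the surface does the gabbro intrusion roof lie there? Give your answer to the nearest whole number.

315 m

Two edge vectors: Shot 1→Shot 2 = (-663, 591, 50.1), Shot 1→Shot 3 = (-532, 579, -18.4).
Normal n = (Shot 1→Shot 2) × (Shot 1→Shot 3) = (-39882.3, -38852.4, -69465).
So ∂z/∂easting = −n_x/n_z = −0.57414 and ∂z/∂northing = −n_y/n_z = −0.55931.
Intercept c from Shot 1: -472.2 + 622.94 + 160.52 = 311.26.
At (499, 1073): z_contact = −286.5 − 600.1 + 311.26 = -575.4 m.
Depth below ground = -260 − (-575.4) = 315 m.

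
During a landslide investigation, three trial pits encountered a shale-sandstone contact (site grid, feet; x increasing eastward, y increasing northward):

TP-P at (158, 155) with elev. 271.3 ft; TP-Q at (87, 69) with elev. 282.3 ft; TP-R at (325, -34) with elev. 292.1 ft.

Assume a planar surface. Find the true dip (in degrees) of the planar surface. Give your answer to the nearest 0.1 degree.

6.8°

Two edge vectors: TP-P→TP-Q = (-71, -86, 11), TP-P→TP-R = (167, -189, 20.8).
Normal n = (TP-P→TP-Q) × (TP-P→TP-R) = (290.2, 3313.8, 27781).
So ∂z/∂x = −n_x/n_z = −0.01045 and ∂z/∂y = −n_y/n_z = −0.11928.
Gradient magnitude |∇z| = √(a² + b²) = √(0.00011 + 0.01423) = 0.11974.
True dip = arctan(0.11974) = 6.8°, dipping toward N (azimuth ≈ 005°).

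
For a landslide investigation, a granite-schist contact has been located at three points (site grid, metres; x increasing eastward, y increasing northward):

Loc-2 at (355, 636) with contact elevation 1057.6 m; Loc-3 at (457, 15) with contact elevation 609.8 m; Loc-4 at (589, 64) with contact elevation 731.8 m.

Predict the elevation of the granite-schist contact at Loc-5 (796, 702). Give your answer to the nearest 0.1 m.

1384.8 m

Two edge vectors: Loc-2→Loc-3 = (102, -621, -447.8), Loc-2→Loc-4 = (234, -572, -325.8).
Normal n = (Loc-2→Loc-3) × (Loc-2→Loc-4) = (-53819.8, -71553.6, 86970).
So ∂z/∂x = −n_x/n_z = 0.61883 and ∂z/∂y = −n_y/n_z = 0.82274.
Intercept c from Loc-2: 1057.6 − 219.69 − 523.26 = 314.65.
At (796, 702): z = 492.6 + 577.6 + 314.65 = 1384.8 m.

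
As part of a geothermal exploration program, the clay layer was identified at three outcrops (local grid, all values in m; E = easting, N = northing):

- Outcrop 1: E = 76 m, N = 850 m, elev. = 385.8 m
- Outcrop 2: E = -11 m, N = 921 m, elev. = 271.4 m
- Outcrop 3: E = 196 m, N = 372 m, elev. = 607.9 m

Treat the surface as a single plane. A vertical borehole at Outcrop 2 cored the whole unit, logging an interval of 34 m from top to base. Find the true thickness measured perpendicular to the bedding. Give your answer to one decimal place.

21.9 m

Let the plane be z = a·E + b·N + c.
Outcrop 2−Outcrop 1: −87a + 71b = −114.4;  Outcrop 3−Outcrop 1: 120a − 478b = 222.1.
Solving gives a = 1.17686, b = −0.16920.
|∇z| = √(a²+b²) = 1.18896, so dip δ = arctan(1.18896) = 49.93°.
True thickness = vertical thickness × cos δ = 34 × cos 49.93° = 21.9 m.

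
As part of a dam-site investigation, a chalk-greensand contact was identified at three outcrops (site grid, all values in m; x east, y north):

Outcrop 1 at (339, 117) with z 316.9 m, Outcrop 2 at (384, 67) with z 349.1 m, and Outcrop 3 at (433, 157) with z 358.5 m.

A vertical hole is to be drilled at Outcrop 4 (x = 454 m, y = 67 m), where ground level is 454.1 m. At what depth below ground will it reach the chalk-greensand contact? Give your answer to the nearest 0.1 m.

68.7 m

Two edge vectors: Outcrop 1→Outcrop 2 = (45, -50, 32.2), Outcrop 1→Outcrop 3 = (94, 40, 41.6).
Normal n = (Outcrop 1→Outcrop 2) × (Outcrop 1→Outcrop 3) = (-3368, 1154.8, 6500).
So ∂z/∂x = −n_x/n_z = 0.51815 and ∂z/∂y = −n_y/n_z = −0.17766.
Intercept c from Outcrop 1: 316.9 − 175.65 + 20.79 = 162.03.
At (454, 67): z_contact = 235.24 − 11.90 + 162.03 = 385.37 m.
Depth below ground = 454.1 − 385.37 = 68.7 m.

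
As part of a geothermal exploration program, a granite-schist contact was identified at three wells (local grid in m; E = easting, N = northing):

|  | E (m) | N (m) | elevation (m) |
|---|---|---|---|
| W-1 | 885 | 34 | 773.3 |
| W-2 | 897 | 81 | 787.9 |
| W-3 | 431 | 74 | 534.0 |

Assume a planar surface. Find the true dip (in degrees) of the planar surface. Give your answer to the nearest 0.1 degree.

29.6°

Let the plane be z = a·E + b·N + c.
W-2−W-1: 12a + 47b = 14.6;  W-3−W-1: −454a + 40b = −239.3.
Solving gives a = 0.54226, b = 0.17219.
Gradient magnitude |∇z| = √(a² + b²) = √(0.29405 + 0.02965) = 0.56894.
True dip = arctan(0.56894) = 29.6°, dipping toward WSW (azimuth ≈ 252°).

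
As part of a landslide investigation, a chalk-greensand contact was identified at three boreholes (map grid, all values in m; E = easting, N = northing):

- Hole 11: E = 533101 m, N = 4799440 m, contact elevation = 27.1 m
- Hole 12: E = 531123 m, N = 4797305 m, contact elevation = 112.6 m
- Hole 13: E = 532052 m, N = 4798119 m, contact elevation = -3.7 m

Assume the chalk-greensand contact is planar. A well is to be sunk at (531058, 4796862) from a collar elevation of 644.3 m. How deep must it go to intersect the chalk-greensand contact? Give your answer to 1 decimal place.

Two edge vectors: Hole 11→Hole 12 = (-1978, -2135, 85.5), Hole 11→Hole 13 = (-1049, -1321, -30.8).
Normal n = (Hole 11→Hole 12) × (Hole 11→Hole 13) = (178703.5, -150611.9, 373323).
So ∂z/∂E = −n_x/n_z = −0.478683339 and ∂z/∂N = −n_y/n_z = 0.403435899.
Intercept c from Hole 11: 27.1 + 255186.57 − 1936266.39 = −1681052.72.
At (531058, 4796862): z_contact = −254208.62 + 1935226.33 − 1681052.72 = -35.01 m.
Depth below ground = 644.3 − (-35.01) = 679.3 m.

679.3 m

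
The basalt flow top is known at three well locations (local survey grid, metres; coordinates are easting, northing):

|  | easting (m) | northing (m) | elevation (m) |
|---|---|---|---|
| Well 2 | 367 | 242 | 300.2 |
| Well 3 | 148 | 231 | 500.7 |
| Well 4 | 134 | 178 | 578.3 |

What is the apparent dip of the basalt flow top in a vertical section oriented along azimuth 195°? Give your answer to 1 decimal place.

Let the plane be z = a·easting + b·northing + c.
Well 3−Well 2: −219a − 11b = 200.5;  Well 4−Well 2: −233a − 64b = 278.1.
Solving gives a = −0.85330, b = −1.23875.
Unit vector along 195° is (sin 195°, cos 195°) = (-0.2588, -0.9659).
Slope in that direction = a·(-0.2588) + b·(-0.9659) = 1.41739.
Apparent dip = arctan|1.41739| = 54.8° (true dip is 56.4°, so apparent ≤ true as expected).

54.8°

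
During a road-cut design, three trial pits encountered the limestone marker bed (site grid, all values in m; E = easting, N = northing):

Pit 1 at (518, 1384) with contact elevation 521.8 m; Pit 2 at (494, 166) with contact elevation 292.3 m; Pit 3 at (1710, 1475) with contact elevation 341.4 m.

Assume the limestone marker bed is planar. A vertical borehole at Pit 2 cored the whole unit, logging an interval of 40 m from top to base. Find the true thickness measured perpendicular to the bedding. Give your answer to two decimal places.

38.77 m

Let the plane be z = a·E + b·N + c.
Pit 2−Pit 1: −24a − 1218b = −229.5;  Pit 3−Pit 1: 1192a + 91b = −180.4.
Solving gives a = −0.16598, b = 0.19169.
|∇z| = √(a²+b²) = 0.25356, so dip δ = arctan(0.25356) = 14.23°.
True thickness = vertical thickness × cos δ = 40 × cos 14.23° = 38.77 m.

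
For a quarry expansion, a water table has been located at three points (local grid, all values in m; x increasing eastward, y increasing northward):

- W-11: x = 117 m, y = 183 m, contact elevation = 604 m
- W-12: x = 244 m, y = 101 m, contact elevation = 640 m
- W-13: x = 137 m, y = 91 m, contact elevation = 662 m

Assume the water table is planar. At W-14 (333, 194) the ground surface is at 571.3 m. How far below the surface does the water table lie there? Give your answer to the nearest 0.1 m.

5.6 m

Let the plane be z = a·x + b·y + c.
W-12−W-11: 127a − 82b = 36;  W-13−W-11: 20a − 92b = 58.
Solving gives a = −0.14377, b = −0.66169.
Then c = 604 − a·117 − b·183 = 741.91.
At (333, 194): z_contact = −47.87 − 128.37 + 741.91 = 565.67 m.
Depth below ground = 571.3 − 565.67 = 5.6 m.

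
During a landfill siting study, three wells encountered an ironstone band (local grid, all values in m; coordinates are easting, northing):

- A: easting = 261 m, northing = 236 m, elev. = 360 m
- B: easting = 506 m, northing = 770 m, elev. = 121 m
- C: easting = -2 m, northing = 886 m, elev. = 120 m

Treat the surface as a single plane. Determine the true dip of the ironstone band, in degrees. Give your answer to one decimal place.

22.6°

Two edge vectors: A→B = (245, 534, -239), A→C = (-263, 650, -240).
Normal n = (A→B) × (A→C) = (27190, 121657, 299692).
So ∂z/∂easting = −n_x/n_z = −0.09073 and ∂z/∂northing = −n_y/n_z = −0.40594.
Gradient magnitude |∇z| = √(a² + b²) = √(0.00823 + 0.16479) = 0.41596.
True dip = arctan(0.41596) = 22.6°, dipping toward NNE (azimuth ≈ 013°).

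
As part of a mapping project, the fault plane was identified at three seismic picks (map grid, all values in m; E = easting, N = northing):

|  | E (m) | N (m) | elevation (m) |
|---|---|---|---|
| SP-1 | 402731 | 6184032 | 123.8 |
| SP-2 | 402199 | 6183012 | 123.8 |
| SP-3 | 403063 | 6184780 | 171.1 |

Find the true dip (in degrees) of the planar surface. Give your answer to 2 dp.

Let the plane be z = a·E + b·N + c.
SP-2−SP-1: −532a − 1020b = 0;  SP-3−SP-1: 332a + 748b = 47.3.
Solving gives a = −0.81365, b = 0.42437.
Gradient magnitude |∇z| = √(a² + b²) = √(0.66202 + 0.18009) = 0.91767.
True dip = arctan(0.91767) = 42.54°, dipping toward ESE (azimuth ≈ 118°).

42.54°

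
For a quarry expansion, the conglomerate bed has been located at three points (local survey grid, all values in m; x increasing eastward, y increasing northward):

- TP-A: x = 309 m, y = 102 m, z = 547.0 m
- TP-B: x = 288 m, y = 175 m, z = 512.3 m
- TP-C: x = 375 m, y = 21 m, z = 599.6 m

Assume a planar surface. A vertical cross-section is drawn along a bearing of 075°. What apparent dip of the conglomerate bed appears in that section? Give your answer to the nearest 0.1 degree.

Let the plane be z = a·x + b·y + c.
TP-B−TP-A: −21a + 73b = −34.7;  TP-C−TP-A: 66a − 81b = 52.6.
Solving gives a = 0.33016, b = −0.38037.
Unit vector along 075° is (sin 75°, cos 75°) = (0.9659, 0.2588).
Slope in that direction = a·(0.9659) + b·(0.2588) = 0.22046.
Apparent dip = arctan|0.22046| = 12.4° (true dip is 26.7°, so apparent ≤ true as expected).

12.4°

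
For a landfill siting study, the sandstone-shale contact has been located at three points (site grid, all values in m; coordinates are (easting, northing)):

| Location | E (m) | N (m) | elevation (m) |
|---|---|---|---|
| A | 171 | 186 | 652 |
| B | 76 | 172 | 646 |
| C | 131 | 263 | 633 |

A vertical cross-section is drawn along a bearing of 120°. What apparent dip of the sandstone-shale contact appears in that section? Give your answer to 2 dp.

10.17°

Two edge vectors: A→B = (-95, -14, -6), A→C = (-40, 77, -19).
Normal n = (A→B) × (A→C) = (728, -1565, -7875).
So ∂z/∂E = −n_x/n_z = 0.09244 and ∂z/∂N = −n_y/n_z = −0.19873.
Unit vector along 120° is (sin 120°, cos 120°) = (0.8660, -0.5000).
Slope in that direction = a·(0.8660) + b·(-0.5000) = 0.17942.
Apparent dip = arctan|0.17942| = 10.17° (true dip is 12.4°, so apparent ≤ true as expected).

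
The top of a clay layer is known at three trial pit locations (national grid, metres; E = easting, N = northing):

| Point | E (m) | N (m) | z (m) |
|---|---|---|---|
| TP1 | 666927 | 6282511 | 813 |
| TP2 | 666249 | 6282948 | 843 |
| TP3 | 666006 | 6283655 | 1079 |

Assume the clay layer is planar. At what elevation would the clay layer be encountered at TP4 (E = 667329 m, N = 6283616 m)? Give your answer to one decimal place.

Two edge vectors: TP1→TP2 = (-678, 437, 30), TP1→TP3 = (-921, 1144, 266).
Normal n = (TP1→TP2) × (TP1→TP3) = (81922, 152718, -373155).
So ∂z/∂E = −n_x/n_z = 0.219538798 and ∂z/∂N = −n_y/n_z = 0.409261567.
Intercept c from TP1: 813 − 146416.35 − 2571190.30 = −2716793.65.
At (667329, 6283616): z = 146504.6 + 2571642.5 − 2716793.65 = 1353.5 m.

1353.5 m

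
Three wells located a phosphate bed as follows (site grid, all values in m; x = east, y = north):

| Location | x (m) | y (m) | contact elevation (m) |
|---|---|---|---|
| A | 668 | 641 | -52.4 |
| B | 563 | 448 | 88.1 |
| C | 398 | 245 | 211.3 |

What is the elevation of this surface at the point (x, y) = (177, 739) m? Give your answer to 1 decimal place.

-369.0 m

Two edge vectors: A→B = (-105, -193, 140.5), A→C = (-270, -396, 263.7).
Normal n = (A→B) × (A→C) = (4743.9, -10246.5, -10530).
So ∂z/∂x = −n_x/n_z = 0.45051 and ∂z/∂y = −n_y/n_z = −0.97308.
Intercept c from A: -52.4 − 300.94 + 623.74 = 270.40.
At (177, 739): z = 79.7 − 719.1 + 270.40 = -369.0 m.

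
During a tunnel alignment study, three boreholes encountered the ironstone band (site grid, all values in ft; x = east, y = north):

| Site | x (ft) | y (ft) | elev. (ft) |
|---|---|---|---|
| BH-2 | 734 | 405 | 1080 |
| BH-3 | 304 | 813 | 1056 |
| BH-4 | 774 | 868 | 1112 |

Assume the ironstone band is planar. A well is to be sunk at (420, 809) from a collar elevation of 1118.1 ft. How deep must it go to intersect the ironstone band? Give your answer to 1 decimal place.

49.3 ft

Let the plane be z = a·x + b·y + c.
BH-3−BH-2: −430a + 408b = −24;  BH-4−BH-2: 40a + 463b = 32.
Solving gives a = 0.11220, b = 0.05942.
Then c = 1080 − a·734 − b·405 = 973.58.
At (420, 809): z_contact = 47.12 + 48.07 + 973.58 = 1068.78 ft.
Depth below ground = 1118.1 − 1068.78 = 49.3 ft.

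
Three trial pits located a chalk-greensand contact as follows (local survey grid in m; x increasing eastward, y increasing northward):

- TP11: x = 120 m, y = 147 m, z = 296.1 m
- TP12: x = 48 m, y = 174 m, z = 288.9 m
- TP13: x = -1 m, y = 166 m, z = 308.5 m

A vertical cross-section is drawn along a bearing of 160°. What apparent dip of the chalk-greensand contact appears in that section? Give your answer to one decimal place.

Two edge vectors: TP11→TP12 = (-72, 27, -7.2), TP11→TP13 = (-121, 19, 12.4).
Normal n = (TP11→TP12) × (TP11→TP13) = (471.6, 1764, 1899).
So ∂z/∂x = −n_x/n_z = −0.24834 and ∂z/∂y = −n_y/n_z = −0.92891.
Unit vector along 160° is (sin 160°, cos 160°) = (0.3420, -0.9397).
Slope in that direction = a·(0.3420) + b·(-0.9397) = 0.78795.
Apparent dip = arctan|0.78795| = 38.2° (true dip is 43.9°, so apparent ≤ true as expected).

38.2°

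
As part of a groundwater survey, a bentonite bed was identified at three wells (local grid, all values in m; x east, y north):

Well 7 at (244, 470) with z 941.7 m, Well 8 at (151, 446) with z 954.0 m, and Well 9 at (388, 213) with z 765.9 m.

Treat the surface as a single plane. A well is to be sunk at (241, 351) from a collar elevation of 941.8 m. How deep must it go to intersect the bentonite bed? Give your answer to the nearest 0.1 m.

62.7 m

Let the plane be z = a·x + b·y + c.
Well 8−Well 7: −93a − 24b = 12.3;  Well 9−Well 7: 144a − 257b = −175.8.
Solving gives a = −0.26978, b = 0.53289.
Then c = 941.7 − a·244 − b·470 = 757.07.
At (241, 351): z_contact = −65.02 + 187.04 + 757.07 = 879.10 m.
Depth below ground = 941.8 − 879.10 = 62.7 m.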